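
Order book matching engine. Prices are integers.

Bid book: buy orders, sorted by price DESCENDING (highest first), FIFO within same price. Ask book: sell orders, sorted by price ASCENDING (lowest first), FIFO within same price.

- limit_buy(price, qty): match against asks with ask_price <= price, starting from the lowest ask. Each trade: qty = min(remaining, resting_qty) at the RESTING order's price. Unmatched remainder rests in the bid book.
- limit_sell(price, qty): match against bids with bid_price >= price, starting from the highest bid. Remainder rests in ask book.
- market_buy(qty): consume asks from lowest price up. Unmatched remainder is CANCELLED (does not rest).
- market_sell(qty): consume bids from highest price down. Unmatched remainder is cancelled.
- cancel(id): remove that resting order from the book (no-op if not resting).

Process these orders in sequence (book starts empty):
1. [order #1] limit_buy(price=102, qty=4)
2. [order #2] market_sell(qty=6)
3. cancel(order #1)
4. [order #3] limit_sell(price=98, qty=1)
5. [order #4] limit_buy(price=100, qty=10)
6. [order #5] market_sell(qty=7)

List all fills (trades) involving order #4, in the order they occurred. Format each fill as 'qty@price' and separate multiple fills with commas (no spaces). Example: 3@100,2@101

Answer: 1@98,7@100

Derivation:
After op 1 [order #1] limit_buy(price=102, qty=4): fills=none; bids=[#1:4@102] asks=[-]
After op 2 [order #2] market_sell(qty=6): fills=#1x#2:4@102; bids=[-] asks=[-]
After op 3 cancel(order #1): fills=none; bids=[-] asks=[-]
After op 4 [order #3] limit_sell(price=98, qty=1): fills=none; bids=[-] asks=[#3:1@98]
After op 5 [order #4] limit_buy(price=100, qty=10): fills=#4x#3:1@98; bids=[#4:9@100] asks=[-]
After op 6 [order #5] market_sell(qty=7): fills=#4x#5:7@100; bids=[#4:2@100] asks=[-]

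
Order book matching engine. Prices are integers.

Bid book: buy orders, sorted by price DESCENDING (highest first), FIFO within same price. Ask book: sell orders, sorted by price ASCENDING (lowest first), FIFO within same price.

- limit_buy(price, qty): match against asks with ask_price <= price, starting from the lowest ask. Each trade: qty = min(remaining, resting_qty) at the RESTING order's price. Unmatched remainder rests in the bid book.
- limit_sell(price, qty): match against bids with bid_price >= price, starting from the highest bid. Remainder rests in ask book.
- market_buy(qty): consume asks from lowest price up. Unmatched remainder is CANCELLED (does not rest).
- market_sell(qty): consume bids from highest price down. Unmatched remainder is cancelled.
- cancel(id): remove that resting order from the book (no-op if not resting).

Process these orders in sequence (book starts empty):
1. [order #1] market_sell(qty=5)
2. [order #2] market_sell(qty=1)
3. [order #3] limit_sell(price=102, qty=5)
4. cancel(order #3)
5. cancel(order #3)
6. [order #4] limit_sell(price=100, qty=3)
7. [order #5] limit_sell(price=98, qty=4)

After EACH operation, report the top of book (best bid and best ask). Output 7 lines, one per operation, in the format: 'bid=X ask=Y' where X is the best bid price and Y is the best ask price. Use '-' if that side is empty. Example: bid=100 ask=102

Answer: bid=- ask=-
bid=- ask=-
bid=- ask=102
bid=- ask=-
bid=- ask=-
bid=- ask=100
bid=- ask=98

Derivation:
After op 1 [order #1] market_sell(qty=5): fills=none; bids=[-] asks=[-]
After op 2 [order #2] market_sell(qty=1): fills=none; bids=[-] asks=[-]
After op 3 [order #3] limit_sell(price=102, qty=5): fills=none; bids=[-] asks=[#3:5@102]
After op 4 cancel(order #3): fills=none; bids=[-] asks=[-]
After op 5 cancel(order #3): fills=none; bids=[-] asks=[-]
After op 6 [order #4] limit_sell(price=100, qty=3): fills=none; bids=[-] asks=[#4:3@100]
After op 7 [order #5] limit_sell(price=98, qty=4): fills=none; bids=[-] asks=[#5:4@98 #4:3@100]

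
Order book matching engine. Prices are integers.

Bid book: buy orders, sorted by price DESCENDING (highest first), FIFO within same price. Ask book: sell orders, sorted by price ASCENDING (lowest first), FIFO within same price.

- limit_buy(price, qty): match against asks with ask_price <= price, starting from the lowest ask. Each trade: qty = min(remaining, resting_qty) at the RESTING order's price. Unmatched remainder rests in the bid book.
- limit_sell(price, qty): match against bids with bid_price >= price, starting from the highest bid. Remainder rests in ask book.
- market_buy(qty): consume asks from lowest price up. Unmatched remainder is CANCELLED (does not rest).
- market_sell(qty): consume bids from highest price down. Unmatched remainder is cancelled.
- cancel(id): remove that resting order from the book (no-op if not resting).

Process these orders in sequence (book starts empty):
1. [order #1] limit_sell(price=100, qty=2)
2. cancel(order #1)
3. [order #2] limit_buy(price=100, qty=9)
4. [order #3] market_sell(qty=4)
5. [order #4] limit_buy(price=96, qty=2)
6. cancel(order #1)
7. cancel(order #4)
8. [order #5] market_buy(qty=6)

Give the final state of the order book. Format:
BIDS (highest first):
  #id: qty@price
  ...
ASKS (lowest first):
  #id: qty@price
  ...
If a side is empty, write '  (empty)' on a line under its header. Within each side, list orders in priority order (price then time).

Answer: BIDS (highest first):
  #2: 5@100
ASKS (lowest first):
  (empty)

Derivation:
After op 1 [order #1] limit_sell(price=100, qty=2): fills=none; bids=[-] asks=[#1:2@100]
After op 2 cancel(order #1): fills=none; bids=[-] asks=[-]
After op 3 [order #2] limit_buy(price=100, qty=9): fills=none; bids=[#2:9@100] asks=[-]
After op 4 [order #3] market_sell(qty=4): fills=#2x#3:4@100; bids=[#2:5@100] asks=[-]
After op 5 [order #4] limit_buy(price=96, qty=2): fills=none; bids=[#2:5@100 #4:2@96] asks=[-]
After op 6 cancel(order #1): fills=none; bids=[#2:5@100 #4:2@96] asks=[-]
After op 7 cancel(order #4): fills=none; bids=[#2:5@100] asks=[-]
After op 8 [order #5] market_buy(qty=6): fills=none; bids=[#2:5@100] asks=[-]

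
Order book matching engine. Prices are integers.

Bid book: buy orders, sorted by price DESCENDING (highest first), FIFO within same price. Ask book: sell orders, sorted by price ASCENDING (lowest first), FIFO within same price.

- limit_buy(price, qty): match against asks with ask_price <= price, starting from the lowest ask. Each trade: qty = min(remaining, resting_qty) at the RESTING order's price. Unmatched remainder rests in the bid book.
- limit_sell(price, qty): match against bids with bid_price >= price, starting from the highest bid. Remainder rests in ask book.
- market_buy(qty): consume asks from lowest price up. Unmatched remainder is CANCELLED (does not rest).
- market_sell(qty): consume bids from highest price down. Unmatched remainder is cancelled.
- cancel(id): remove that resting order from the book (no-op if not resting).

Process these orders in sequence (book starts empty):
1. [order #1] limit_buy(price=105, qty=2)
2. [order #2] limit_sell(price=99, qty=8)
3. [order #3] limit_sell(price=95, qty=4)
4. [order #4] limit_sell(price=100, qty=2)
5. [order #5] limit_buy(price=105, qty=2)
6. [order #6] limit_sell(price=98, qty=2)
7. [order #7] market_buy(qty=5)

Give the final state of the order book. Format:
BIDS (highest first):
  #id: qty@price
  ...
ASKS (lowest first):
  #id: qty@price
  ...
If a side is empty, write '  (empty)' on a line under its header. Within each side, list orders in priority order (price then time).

Answer: BIDS (highest first):
  (empty)
ASKS (lowest first):
  #2: 5@99
  #4: 2@100

Derivation:
After op 1 [order #1] limit_buy(price=105, qty=2): fills=none; bids=[#1:2@105] asks=[-]
After op 2 [order #2] limit_sell(price=99, qty=8): fills=#1x#2:2@105; bids=[-] asks=[#2:6@99]
After op 3 [order #3] limit_sell(price=95, qty=4): fills=none; bids=[-] asks=[#3:4@95 #2:6@99]
After op 4 [order #4] limit_sell(price=100, qty=2): fills=none; bids=[-] asks=[#3:4@95 #2:6@99 #4:2@100]
After op 5 [order #5] limit_buy(price=105, qty=2): fills=#5x#3:2@95; bids=[-] asks=[#3:2@95 #2:6@99 #4:2@100]
After op 6 [order #6] limit_sell(price=98, qty=2): fills=none; bids=[-] asks=[#3:2@95 #6:2@98 #2:6@99 #4:2@100]
After op 7 [order #7] market_buy(qty=5): fills=#7x#3:2@95 #7x#6:2@98 #7x#2:1@99; bids=[-] asks=[#2:5@99 #4:2@100]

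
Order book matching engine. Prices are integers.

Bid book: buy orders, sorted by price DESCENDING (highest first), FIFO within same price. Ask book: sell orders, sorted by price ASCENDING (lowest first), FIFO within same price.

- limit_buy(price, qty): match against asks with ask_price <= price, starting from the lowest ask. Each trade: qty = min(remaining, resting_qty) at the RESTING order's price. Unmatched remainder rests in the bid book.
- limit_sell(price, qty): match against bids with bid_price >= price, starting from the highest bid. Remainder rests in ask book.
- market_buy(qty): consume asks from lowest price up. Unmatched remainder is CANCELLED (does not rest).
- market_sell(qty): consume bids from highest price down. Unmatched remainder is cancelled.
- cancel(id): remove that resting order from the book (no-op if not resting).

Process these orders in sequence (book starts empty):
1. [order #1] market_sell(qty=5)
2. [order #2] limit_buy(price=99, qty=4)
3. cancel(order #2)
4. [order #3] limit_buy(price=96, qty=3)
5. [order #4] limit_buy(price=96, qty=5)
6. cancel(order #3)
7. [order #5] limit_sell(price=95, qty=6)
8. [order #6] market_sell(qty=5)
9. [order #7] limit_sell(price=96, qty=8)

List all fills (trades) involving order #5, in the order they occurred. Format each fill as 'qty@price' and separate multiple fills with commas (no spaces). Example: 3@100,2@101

After op 1 [order #1] market_sell(qty=5): fills=none; bids=[-] asks=[-]
After op 2 [order #2] limit_buy(price=99, qty=4): fills=none; bids=[#2:4@99] asks=[-]
After op 3 cancel(order #2): fills=none; bids=[-] asks=[-]
After op 4 [order #3] limit_buy(price=96, qty=3): fills=none; bids=[#3:3@96] asks=[-]
After op 5 [order #4] limit_buy(price=96, qty=5): fills=none; bids=[#3:3@96 #4:5@96] asks=[-]
After op 6 cancel(order #3): fills=none; bids=[#4:5@96] asks=[-]
After op 7 [order #5] limit_sell(price=95, qty=6): fills=#4x#5:5@96; bids=[-] asks=[#5:1@95]
After op 8 [order #6] market_sell(qty=5): fills=none; bids=[-] asks=[#5:1@95]
After op 9 [order #7] limit_sell(price=96, qty=8): fills=none; bids=[-] asks=[#5:1@95 #7:8@96]

Answer: 5@96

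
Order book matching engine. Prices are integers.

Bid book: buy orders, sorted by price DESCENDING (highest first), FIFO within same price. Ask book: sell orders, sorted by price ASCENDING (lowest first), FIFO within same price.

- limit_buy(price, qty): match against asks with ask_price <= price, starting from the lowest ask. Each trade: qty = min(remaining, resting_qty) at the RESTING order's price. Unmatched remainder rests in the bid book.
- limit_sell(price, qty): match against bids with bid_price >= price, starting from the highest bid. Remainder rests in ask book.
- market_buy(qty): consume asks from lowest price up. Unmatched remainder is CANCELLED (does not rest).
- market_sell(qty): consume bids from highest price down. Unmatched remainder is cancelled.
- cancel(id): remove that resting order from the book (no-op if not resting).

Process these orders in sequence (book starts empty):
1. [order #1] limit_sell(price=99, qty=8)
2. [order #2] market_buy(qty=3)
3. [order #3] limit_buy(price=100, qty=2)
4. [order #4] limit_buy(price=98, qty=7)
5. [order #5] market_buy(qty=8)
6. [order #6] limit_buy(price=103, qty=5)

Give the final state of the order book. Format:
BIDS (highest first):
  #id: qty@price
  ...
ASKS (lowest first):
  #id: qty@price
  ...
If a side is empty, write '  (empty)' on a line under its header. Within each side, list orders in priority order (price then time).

Answer: BIDS (highest first):
  #6: 5@103
  #4: 7@98
ASKS (lowest first):
  (empty)

Derivation:
After op 1 [order #1] limit_sell(price=99, qty=8): fills=none; bids=[-] asks=[#1:8@99]
After op 2 [order #2] market_buy(qty=3): fills=#2x#1:3@99; bids=[-] asks=[#1:5@99]
After op 3 [order #3] limit_buy(price=100, qty=2): fills=#3x#1:2@99; bids=[-] asks=[#1:3@99]
After op 4 [order #4] limit_buy(price=98, qty=7): fills=none; bids=[#4:7@98] asks=[#1:3@99]
After op 5 [order #5] market_buy(qty=8): fills=#5x#1:3@99; bids=[#4:7@98] asks=[-]
After op 6 [order #6] limit_buy(price=103, qty=5): fills=none; bids=[#6:5@103 #4:7@98] asks=[-]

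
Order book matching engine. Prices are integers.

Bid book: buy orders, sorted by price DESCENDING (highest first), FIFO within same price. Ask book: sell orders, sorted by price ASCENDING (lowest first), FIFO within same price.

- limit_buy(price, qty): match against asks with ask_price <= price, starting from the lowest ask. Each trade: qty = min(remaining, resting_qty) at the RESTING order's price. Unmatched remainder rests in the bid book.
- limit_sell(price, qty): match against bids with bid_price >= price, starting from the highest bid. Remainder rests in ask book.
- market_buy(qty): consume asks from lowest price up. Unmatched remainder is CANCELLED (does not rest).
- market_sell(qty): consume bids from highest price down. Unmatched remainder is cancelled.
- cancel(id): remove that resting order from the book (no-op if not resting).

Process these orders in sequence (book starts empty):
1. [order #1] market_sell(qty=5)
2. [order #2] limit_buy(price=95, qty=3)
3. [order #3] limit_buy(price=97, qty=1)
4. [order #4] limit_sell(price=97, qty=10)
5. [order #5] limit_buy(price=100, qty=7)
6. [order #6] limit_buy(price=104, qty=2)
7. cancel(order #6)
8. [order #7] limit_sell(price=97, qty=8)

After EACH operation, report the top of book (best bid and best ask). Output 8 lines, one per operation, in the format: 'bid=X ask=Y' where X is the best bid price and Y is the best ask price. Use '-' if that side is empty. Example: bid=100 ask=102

Answer: bid=- ask=-
bid=95 ask=-
bid=97 ask=-
bid=95 ask=97
bid=95 ask=97
bid=95 ask=-
bid=95 ask=-
bid=95 ask=97

Derivation:
After op 1 [order #1] market_sell(qty=5): fills=none; bids=[-] asks=[-]
After op 2 [order #2] limit_buy(price=95, qty=3): fills=none; bids=[#2:3@95] asks=[-]
After op 3 [order #3] limit_buy(price=97, qty=1): fills=none; bids=[#3:1@97 #2:3@95] asks=[-]
After op 4 [order #4] limit_sell(price=97, qty=10): fills=#3x#4:1@97; bids=[#2:3@95] asks=[#4:9@97]
After op 5 [order #5] limit_buy(price=100, qty=7): fills=#5x#4:7@97; bids=[#2:3@95] asks=[#4:2@97]
After op 6 [order #6] limit_buy(price=104, qty=2): fills=#6x#4:2@97; bids=[#2:3@95] asks=[-]
After op 7 cancel(order #6): fills=none; bids=[#2:3@95] asks=[-]
After op 8 [order #7] limit_sell(price=97, qty=8): fills=none; bids=[#2:3@95] asks=[#7:8@97]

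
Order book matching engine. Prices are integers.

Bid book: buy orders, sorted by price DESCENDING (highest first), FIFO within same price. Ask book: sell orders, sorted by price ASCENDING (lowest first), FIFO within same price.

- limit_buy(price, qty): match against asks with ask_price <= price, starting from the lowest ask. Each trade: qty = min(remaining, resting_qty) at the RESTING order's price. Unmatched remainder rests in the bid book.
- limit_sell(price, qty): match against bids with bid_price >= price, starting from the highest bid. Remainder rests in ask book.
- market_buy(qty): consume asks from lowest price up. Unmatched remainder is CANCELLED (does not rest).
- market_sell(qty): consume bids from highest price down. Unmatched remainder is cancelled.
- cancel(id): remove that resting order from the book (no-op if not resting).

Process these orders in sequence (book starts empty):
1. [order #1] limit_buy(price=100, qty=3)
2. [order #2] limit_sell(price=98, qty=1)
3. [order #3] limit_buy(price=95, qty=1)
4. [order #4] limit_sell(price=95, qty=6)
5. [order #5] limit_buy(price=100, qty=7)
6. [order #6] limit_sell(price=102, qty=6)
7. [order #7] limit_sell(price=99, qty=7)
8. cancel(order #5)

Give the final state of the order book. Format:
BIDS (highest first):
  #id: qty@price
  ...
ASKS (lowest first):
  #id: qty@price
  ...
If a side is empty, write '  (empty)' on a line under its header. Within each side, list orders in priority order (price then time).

After op 1 [order #1] limit_buy(price=100, qty=3): fills=none; bids=[#1:3@100] asks=[-]
After op 2 [order #2] limit_sell(price=98, qty=1): fills=#1x#2:1@100; bids=[#1:2@100] asks=[-]
After op 3 [order #3] limit_buy(price=95, qty=1): fills=none; bids=[#1:2@100 #3:1@95] asks=[-]
After op 4 [order #4] limit_sell(price=95, qty=6): fills=#1x#4:2@100 #3x#4:1@95; bids=[-] asks=[#4:3@95]
After op 5 [order #5] limit_buy(price=100, qty=7): fills=#5x#4:3@95; bids=[#5:4@100] asks=[-]
After op 6 [order #6] limit_sell(price=102, qty=6): fills=none; bids=[#5:4@100] asks=[#6:6@102]
After op 7 [order #7] limit_sell(price=99, qty=7): fills=#5x#7:4@100; bids=[-] asks=[#7:3@99 #6:6@102]
After op 8 cancel(order #5): fills=none; bids=[-] asks=[#7:3@99 #6:6@102]

Answer: BIDS (highest first):
  (empty)
ASKS (lowest first):
  #7: 3@99
  #6: 6@102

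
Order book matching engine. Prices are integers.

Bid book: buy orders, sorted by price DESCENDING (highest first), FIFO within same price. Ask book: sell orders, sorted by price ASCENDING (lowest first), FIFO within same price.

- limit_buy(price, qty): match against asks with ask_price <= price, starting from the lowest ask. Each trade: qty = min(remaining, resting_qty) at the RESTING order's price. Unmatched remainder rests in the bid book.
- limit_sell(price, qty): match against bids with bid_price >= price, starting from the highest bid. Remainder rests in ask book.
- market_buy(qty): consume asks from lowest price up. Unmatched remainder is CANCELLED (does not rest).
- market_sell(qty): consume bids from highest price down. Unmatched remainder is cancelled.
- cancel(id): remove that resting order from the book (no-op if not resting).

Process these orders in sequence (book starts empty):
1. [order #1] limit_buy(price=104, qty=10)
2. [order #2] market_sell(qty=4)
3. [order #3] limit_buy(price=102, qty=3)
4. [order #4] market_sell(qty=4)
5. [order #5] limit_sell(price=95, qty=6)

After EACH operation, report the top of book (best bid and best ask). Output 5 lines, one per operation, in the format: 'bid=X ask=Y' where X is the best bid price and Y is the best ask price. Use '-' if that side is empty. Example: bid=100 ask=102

Answer: bid=104 ask=-
bid=104 ask=-
bid=104 ask=-
bid=104 ask=-
bid=- ask=95

Derivation:
After op 1 [order #1] limit_buy(price=104, qty=10): fills=none; bids=[#1:10@104] asks=[-]
After op 2 [order #2] market_sell(qty=4): fills=#1x#2:4@104; bids=[#1:6@104] asks=[-]
After op 3 [order #3] limit_buy(price=102, qty=3): fills=none; bids=[#1:6@104 #3:3@102] asks=[-]
After op 4 [order #4] market_sell(qty=4): fills=#1x#4:4@104; bids=[#1:2@104 #3:3@102] asks=[-]
After op 5 [order #5] limit_sell(price=95, qty=6): fills=#1x#5:2@104 #3x#5:3@102; bids=[-] asks=[#5:1@95]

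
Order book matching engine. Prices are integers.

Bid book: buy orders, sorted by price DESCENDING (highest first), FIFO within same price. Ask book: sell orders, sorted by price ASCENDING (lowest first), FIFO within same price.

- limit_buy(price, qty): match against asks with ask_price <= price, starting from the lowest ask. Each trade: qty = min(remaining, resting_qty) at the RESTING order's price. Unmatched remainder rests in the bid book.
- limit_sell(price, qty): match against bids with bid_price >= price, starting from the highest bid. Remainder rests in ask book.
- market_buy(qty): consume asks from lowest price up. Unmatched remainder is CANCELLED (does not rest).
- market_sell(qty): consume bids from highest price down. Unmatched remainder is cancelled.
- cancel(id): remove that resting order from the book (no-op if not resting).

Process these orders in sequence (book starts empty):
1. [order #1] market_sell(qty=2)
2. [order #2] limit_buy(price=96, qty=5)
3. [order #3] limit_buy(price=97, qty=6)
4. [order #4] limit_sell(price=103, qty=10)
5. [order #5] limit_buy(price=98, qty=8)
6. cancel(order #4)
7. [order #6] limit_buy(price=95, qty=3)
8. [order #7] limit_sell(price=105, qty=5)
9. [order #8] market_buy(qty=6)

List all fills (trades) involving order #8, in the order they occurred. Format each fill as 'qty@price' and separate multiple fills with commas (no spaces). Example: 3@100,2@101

After op 1 [order #1] market_sell(qty=2): fills=none; bids=[-] asks=[-]
After op 2 [order #2] limit_buy(price=96, qty=5): fills=none; bids=[#2:5@96] asks=[-]
After op 3 [order #3] limit_buy(price=97, qty=6): fills=none; bids=[#3:6@97 #2:5@96] asks=[-]
After op 4 [order #4] limit_sell(price=103, qty=10): fills=none; bids=[#3:6@97 #2:5@96] asks=[#4:10@103]
After op 5 [order #5] limit_buy(price=98, qty=8): fills=none; bids=[#5:8@98 #3:6@97 #2:5@96] asks=[#4:10@103]
After op 6 cancel(order #4): fills=none; bids=[#5:8@98 #3:6@97 #2:5@96] asks=[-]
After op 7 [order #6] limit_buy(price=95, qty=3): fills=none; bids=[#5:8@98 #3:6@97 #2:5@96 #6:3@95] asks=[-]
After op 8 [order #7] limit_sell(price=105, qty=5): fills=none; bids=[#5:8@98 #3:6@97 #2:5@96 #6:3@95] asks=[#7:5@105]
After op 9 [order #8] market_buy(qty=6): fills=#8x#7:5@105; bids=[#5:8@98 #3:6@97 #2:5@96 #6:3@95] asks=[-]

Answer: 5@105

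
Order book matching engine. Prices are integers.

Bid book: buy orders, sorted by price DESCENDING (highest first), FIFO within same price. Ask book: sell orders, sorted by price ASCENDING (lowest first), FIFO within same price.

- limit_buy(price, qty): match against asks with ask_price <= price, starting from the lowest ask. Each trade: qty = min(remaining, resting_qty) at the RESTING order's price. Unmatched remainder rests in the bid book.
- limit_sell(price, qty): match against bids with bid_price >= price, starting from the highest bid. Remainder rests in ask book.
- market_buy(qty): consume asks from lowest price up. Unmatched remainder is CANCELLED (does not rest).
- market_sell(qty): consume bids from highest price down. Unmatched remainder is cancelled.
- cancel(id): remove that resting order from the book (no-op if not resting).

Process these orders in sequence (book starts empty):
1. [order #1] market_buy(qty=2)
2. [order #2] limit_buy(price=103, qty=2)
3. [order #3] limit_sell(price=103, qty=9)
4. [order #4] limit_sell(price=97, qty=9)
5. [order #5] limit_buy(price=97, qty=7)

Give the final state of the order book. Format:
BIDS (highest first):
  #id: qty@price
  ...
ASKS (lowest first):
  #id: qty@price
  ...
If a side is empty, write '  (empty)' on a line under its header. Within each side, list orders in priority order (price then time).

After op 1 [order #1] market_buy(qty=2): fills=none; bids=[-] asks=[-]
After op 2 [order #2] limit_buy(price=103, qty=2): fills=none; bids=[#2:2@103] asks=[-]
After op 3 [order #3] limit_sell(price=103, qty=9): fills=#2x#3:2@103; bids=[-] asks=[#3:7@103]
After op 4 [order #4] limit_sell(price=97, qty=9): fills=none; bids=[-] asks=[#4:9@97 #3:7@103]
After op 5 [order #5] limit_buy(price=97, qty=7): fills=#5x#4:7@97; bids=[-] asks=[#4:2@97 #3:7@103]

Answer: BIDS (highest first):
  (empty)
ASKS (lowest first):
  #4: 2@97
  #3: 7@103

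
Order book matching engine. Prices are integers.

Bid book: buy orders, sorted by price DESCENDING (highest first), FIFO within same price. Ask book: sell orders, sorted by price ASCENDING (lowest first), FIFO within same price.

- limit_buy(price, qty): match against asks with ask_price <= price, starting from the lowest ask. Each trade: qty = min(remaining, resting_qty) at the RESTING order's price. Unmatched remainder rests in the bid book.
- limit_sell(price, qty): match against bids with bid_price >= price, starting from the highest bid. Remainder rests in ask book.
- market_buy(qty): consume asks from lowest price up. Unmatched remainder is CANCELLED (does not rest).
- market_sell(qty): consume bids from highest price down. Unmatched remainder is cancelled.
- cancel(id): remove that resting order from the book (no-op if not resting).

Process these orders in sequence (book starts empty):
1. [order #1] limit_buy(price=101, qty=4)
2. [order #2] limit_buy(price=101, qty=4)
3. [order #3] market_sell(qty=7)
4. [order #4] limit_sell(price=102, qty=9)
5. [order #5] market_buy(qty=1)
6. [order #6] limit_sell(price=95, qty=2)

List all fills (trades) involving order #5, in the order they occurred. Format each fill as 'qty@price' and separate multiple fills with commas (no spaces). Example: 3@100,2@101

After op 1 [order #1] limit_buy(price=101, qty=4): fills=none; bids=[#1:4@101] asks=[-]
After op 2 [order #2] limit_buy(price=101, qty=4): fills=none; bids=[#1:4@101 #2:4@101] asks=[-]
After op 3 [order #3] market_sell(qty=7): fills=#1x#3:4@101 #2x#3:3@101; bids=[#2:1@101] asks=[-]
After op 4 [order #4] limit_sell(price=102, qty=9): fills=none; bids=[#2:1@101] asks=[#4:9@102]
After op 5 [order #5] market_buy(qty=1): fills=#5x#4:1@102; bids=[#2:1@101] asks=[#4:8@102]
After op 6 [order #6] limit_sell(price=95, qty=2): fills=#2x#6:1@101; bids=[-] asks=[#6:1@95 #4:8@102]

Answer: 1@102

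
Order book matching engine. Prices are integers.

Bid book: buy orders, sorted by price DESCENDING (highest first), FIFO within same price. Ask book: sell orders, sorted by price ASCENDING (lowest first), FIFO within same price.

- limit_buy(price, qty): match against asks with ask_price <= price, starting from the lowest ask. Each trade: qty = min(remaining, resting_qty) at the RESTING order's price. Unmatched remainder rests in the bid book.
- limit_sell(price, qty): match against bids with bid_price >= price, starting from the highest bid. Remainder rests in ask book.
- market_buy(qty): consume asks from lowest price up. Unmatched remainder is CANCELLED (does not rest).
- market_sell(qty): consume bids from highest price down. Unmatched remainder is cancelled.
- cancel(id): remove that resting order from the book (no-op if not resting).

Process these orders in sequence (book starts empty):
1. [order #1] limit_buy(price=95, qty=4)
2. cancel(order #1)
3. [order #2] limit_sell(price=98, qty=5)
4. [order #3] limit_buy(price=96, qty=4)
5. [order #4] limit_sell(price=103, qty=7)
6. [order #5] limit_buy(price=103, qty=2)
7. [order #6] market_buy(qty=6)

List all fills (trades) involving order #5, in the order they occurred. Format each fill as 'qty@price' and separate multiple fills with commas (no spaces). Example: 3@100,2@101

After op 1 [order #1] limit_buy(price=95, qty=4): fills=none; bids=[#1:4@95] asks=[-]
After op 2 cancel(order #1): fills=none; bids=[-] asks=[-]
After op 3 [order #2] limit_sell(price=98, qty=5): fills=none; bids=[-] asks=[#2:5@98]
After op 4 [order #3] limit_buy(price=96, qty=4): fills=none; bids=[#3:4@96] asks=[#2:5@98]
After op 5 [order #4] limit_sell(price=103, qty=7): fills=none; bids=[#3:4@96] asks=[#2:5@98 #4:7@103]
After op 6 [order #5] limit_buy(price=103, qty=2): fills=#5x#2:2@98; bids=[#3:4@96] asks=[#2:3@98 #4:7@103]
After op 7 [order #6] market_buy(qty=6): fills=#6x#2:3@98 #6x#4:3@103; bids=[#3:4@96] asks=[#4:4@103]

Answer: 2@98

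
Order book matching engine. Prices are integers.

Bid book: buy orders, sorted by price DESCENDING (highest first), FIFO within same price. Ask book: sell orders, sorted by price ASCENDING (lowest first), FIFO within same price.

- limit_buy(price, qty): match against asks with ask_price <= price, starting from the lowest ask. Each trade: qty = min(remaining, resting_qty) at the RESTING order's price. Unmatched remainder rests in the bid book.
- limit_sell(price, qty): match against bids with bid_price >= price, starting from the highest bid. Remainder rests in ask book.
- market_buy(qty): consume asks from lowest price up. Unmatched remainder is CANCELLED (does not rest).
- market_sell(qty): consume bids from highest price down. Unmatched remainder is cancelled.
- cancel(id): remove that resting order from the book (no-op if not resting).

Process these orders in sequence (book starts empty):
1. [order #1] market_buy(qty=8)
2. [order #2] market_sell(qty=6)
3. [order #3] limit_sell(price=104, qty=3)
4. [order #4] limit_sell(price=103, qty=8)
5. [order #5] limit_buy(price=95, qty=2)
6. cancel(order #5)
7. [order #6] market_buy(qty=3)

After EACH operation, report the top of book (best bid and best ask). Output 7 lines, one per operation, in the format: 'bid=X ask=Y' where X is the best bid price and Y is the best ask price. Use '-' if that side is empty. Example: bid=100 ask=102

After op 1 [order #1] market_buy(qty=8): fills=none; bids=[-] asks=[-]
After op 2 [order #2] market_sell(qty=6): fills=none; bids=[-] asks=[-]
After op 3 [order #3] limit_sell(price=104, qty=3): fills=none; bids=[-] asks=[#3:3@104]
After op 4 [order #4] limit_sell(price=103, qty=8): fills=none; bids=[-] asks=[#4:8@103 #3:3@104]
After op 5 [order #5] limit_buy(price=95, qty=2): fills=none; bids=[#5:2@95] asks=[#4:8@103 #3:3@104]
After op 6 cancel(order #5): fills=none; bids=[-] asks=[#4:8@103 #3:3@104]
After op 7 [order #6] market_buy(qty=3): fills=#6x#4:3@103; bids=[-] asks=[#4:5@103 #3:3@104]

Answer: bid=- ask=-
bid=- ask=-
bid=- ask=104
bid=- ask=103
bid=95 ask=103
bid=- ask=103
bid=- ask=103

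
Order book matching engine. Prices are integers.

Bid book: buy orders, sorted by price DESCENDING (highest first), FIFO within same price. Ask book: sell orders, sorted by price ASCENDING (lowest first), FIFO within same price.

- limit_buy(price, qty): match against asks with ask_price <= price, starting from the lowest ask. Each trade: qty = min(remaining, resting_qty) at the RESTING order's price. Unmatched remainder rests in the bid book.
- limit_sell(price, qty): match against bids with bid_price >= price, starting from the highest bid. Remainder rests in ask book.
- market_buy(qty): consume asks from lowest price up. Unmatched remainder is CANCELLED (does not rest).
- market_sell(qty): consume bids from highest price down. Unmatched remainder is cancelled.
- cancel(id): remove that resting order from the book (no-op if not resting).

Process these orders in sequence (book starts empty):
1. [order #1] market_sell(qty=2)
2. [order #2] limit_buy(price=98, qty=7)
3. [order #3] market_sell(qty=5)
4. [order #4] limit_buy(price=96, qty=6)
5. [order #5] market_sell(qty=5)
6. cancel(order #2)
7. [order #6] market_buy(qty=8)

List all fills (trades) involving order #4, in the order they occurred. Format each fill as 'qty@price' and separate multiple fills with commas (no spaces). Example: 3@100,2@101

After op 1 [order #1] market_sell(qty=2): fills=none; bids=[-] asks=[-]
After op 2 [order #2] limit_buy(price=98, qty=7): fills=none; bids=[#2:7@98] asks=[-]
After op 3 [order #3] market_sell(qty=5): fills=#2x#3:5@98; bids=[#2:2@98] asks=[-]
After op 4 [order #4] limit_buy(price=96, qty=6): fills=none; bids=[#2:2@98 #4:6@96] asks=[-]
After op 5 [order #5] market_sell(qty=5): fills=#2x#5:2@98 #4x#5:3@96; bids=[#4:3@96] asks=[-]
After op 6 cancel(order #2): fills=none; bids=[#4:3@96] asks=[-]
After op 7 [order #6] market_buy(qty=8): fills=none; bids=[#4:3@96] asks=[-]

Answer: 3@96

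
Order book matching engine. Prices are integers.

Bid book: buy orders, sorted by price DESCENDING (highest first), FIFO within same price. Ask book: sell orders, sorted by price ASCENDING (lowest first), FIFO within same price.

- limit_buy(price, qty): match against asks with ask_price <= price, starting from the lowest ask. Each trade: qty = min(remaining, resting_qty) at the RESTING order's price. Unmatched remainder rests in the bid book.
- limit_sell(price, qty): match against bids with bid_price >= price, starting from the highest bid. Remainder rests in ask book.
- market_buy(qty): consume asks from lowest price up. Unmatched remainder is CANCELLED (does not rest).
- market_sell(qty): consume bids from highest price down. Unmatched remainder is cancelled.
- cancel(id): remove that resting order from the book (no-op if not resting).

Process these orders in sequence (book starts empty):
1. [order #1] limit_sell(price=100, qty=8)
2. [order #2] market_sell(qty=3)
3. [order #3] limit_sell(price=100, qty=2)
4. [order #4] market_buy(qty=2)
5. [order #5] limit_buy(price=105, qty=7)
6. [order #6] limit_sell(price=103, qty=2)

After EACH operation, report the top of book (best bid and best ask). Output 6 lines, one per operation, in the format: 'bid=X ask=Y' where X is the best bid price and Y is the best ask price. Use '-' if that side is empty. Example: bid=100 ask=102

Answer: bid=- ask=100
bid=- ask=100
bid=- ask=100
bid=- ask=100
bid=- ask=100
bid=- ask=100

Derivation:
After op 1 [order #1] limit_sell(price=100, qty=8): fills=none; bids=[-] asks=[#1:8@100]
After op 2 [order #2] market_sell(qty=3): fills=none; bids=[-] asks=[#1:8@100]
After op 3 [order #3] limit_sell(price=100, qty=2): fills=none; bids=[-] asks=[#1:8@100 #3:2@100]
After op 4 [order #4] market_buy(qty=2): fills=#4x#1:2@100; bids=[-] asks=[#1:6@100 #3:2@100]
After op 5 [order #5] limit_buy(price=105, qty=7): fills=#5x#1:6@100 #5x#3:1@100; bids=[-] asks=[#3:1@100]
After op 6 [order #6] limit_sell(price=103, qty=2): fills=none; bids=[-] asks=[#3:1@100 #6:2@103]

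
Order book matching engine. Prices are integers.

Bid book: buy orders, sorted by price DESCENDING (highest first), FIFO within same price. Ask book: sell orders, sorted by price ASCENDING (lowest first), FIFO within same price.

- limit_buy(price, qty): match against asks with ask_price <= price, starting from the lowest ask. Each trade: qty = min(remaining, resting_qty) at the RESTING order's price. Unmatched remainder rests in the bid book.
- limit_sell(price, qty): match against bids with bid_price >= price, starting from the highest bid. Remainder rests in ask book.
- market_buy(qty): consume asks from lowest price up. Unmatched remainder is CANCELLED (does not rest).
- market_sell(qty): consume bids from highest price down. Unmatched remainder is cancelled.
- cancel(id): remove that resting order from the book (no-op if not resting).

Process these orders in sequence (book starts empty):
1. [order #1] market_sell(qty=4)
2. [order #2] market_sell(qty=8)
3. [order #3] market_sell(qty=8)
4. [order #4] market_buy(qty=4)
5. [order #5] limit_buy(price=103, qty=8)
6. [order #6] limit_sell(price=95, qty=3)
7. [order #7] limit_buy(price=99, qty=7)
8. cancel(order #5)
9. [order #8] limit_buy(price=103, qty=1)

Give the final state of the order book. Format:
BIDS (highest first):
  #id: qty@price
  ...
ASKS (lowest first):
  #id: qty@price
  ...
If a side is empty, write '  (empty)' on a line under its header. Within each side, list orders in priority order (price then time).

After op 1 [order #1] market_sell(qty=4): fills=none; bids=[-] asks=[-]
After op 2 [order #2] market_sell(qty=8): fills=none; bids=[-] asks=[-]
After op 3 [order #3] market_sell(qty=8): fills=none; bids=[-] asks=[-]
After op 4 [order #4] market_buy(qty=4): fills=none; bids=[-] asks=[-]
After op 5 [order #5] limit_buy(price=103, qty=8): fills=none; bids=[#5:8@103] asks=[-]
After op 6 [order #6] limit_sell(price=95, qty=3): fills=#5x#6:3@103; bids=[#5:5@103] asks=[-]
After op 7 [order #7] limit_buy(price=99, qty=7): fills=none; bids=[#5:5@103 #7:7@99] asks=[-]
After op 8 cancel(order #5): fills=none; bids=[#7:7@99] asks=[-]
After op 9 [order #8] limit_buy(price=103, qty=1): fills=none; bids=[#8:1@103 #7:7@99] asks=[-]

Answer: BIDS (highest first):
  #8: 1@103
  #7: 7@99
ASKS (lowest first):
  (empty)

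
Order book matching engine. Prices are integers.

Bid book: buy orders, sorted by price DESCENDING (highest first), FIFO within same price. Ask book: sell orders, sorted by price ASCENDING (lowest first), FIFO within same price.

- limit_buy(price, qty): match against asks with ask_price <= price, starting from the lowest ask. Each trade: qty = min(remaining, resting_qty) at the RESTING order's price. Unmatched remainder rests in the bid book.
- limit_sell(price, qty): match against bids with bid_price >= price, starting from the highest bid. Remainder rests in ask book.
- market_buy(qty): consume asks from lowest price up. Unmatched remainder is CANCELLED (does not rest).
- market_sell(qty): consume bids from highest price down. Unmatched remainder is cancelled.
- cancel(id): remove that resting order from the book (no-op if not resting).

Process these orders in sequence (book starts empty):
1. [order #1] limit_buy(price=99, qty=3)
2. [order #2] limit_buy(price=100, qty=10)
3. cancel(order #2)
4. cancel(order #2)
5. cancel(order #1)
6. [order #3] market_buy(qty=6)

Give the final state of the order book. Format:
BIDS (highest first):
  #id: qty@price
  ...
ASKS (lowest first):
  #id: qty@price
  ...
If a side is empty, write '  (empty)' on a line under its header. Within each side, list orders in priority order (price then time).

Answer: BIDS (highest first):
  (empty)
ASKS (lowest first):
  (empty)

Derivation:
After op 1 [order #1] limit_buy(price=99, qty=3): fills=none; bids=[#1:3@99] asks=[-]
After op 2 [order #2] limit_buy(price=100, qty=10): fills=none; bids=[#2:10@100 #1:3@99] asks=[-]
After op 3 cancel(order #2): fills=none; bids=[#1:3@99] asks=[-]
After op 4 cancel(order #2): fills=none; bids=[#1:3@99] asks=[-]
After op 5 cancel(order #1): fills=none; bids=[-] asks=[-]
After op 6 [order #3] market_buy(qty=6): fills=none; bids=[-] asks=[-]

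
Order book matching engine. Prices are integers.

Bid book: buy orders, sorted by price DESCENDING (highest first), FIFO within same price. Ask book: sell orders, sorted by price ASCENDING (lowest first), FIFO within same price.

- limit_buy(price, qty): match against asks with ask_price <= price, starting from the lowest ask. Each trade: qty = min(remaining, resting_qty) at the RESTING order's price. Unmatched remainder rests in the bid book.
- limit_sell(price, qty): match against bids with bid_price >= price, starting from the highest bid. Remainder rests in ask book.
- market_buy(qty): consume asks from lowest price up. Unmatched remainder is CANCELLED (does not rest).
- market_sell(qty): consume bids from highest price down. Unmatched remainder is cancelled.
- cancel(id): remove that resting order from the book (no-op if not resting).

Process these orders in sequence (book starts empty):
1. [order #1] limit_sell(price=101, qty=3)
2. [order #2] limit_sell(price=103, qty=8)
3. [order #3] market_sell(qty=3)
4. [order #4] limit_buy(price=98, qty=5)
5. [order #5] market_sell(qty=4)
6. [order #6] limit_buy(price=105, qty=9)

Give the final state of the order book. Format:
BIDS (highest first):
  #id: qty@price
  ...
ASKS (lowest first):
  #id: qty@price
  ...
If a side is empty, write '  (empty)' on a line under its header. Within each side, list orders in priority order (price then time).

After op 1 [order #1] limit_sell(price=101, qty=3): fills=none; bids=[-] asks=[#1:3@101]
After op 2 [order #2] limit_sell(price=103, qty=8): fills=none; bids=[-] asks=[#1:3@101 #2:8@103]
After op 3 [order #3] market_sell(qty=3): fills=none; bids=[-] asks=[#1:3@101 #2:8@103]
After op 4 [order #4] limit_buy(price=98, qty=5): fills=none; bids=[#4:5@98] asks=[#1:3@101 #2:8@103]
After op 5 [order #5] market_sell(qty=4): fills=#4x#5:4@98; bids=[#4:1@98] asks=[#1:3@101 #2:8@103]
After op 6 [order #6] limit_buy(price=105, qty=9): fills=#6x#1:3@101 #6x#2:6@103; bids=[#4:1@98] asks=[#2:2@103]

Answer: BIDS (highest first):
  #4: 1@98
ASKS (lowest first):
  #2: 2@103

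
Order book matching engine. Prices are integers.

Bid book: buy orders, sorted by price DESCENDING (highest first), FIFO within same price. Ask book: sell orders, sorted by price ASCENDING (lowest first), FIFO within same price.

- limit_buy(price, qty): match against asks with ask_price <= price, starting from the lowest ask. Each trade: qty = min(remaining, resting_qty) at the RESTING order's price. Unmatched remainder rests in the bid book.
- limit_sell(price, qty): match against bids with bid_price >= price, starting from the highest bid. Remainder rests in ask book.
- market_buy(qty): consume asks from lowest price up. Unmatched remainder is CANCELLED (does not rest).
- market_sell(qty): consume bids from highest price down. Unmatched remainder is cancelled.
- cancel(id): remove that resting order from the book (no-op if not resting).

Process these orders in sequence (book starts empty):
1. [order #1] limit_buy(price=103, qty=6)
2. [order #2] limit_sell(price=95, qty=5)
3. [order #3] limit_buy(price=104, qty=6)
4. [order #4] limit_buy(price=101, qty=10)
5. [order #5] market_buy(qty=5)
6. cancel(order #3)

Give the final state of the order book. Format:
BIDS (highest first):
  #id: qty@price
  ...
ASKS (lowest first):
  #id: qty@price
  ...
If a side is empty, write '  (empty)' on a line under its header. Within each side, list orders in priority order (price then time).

After op 1 [order #1] limit_buy(price=103, qty=6): fills=none; bids=[#1:6@103] asks=[-]
After op 2 [order #2] limit_sell(price=95, qty=5): fills=#1x#2:5@103; bids=[#1:1@103] asks=[-]
After op 3 [order #3] limit_buy(price=104, qty=6): fills=none; bids=[#3:6@104 #1:1@103] asks=[-]
After op 4 [order #4] limit_buy(price=101, qty=10): fills=none; bids=[#3:6@104 #1:1@103 #4:10@101] asks=[-]
After op 5 [order #5] market_buy(qty=5): fills=none; bids=[#3:6@104 #1:1@103 #4:10@101] asks=[-]
After op 6 cancel(order #3): fills=none; bids=[#1:1@103 #4:10@101] asks=[-]

Answer: BIDS (highest first):
  #1: 1@103
  #4: 10@101
ASKS (lowest first):
  (empty)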